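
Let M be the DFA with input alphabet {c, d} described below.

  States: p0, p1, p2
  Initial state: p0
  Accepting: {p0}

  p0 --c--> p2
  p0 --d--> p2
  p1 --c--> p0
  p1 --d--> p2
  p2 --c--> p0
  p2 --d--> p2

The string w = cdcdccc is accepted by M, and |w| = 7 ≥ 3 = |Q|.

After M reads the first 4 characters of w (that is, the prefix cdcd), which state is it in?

Run of M on the first 4 characters of w = c d c d:
  step 0: p0  (start)
  step 1: p2  (read c: p0→p2)
  step 2: p2  (read d: p2→p2)
  step 3: p0  (read c: p2→p0)
  step 4: p2  (read d: p0→p2)

After reading 4 characters, M is in state p2.

p2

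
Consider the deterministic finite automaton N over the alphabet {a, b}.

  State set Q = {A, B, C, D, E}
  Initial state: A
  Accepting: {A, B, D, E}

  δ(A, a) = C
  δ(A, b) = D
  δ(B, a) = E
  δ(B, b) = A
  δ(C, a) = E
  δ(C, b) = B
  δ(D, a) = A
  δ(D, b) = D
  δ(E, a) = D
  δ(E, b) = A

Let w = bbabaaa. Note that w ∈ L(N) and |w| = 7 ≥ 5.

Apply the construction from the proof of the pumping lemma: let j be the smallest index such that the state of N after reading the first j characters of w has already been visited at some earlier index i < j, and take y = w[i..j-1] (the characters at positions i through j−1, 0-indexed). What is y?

b

Run of N on w = b b a b a a a:
  step 0: A  (start)
  step 1: D  (read b: A→D)
  step 2: D  (read b: D→D)   ← first repeat (D seen earlier)
  step 3: A  (read a: D→A)
  step 4: D  (read b: A→D)
  step 5: A  (read a: D→A)
  step 6: C  (read a: A→C)
  step 7: E  (read a: C→E)

So i = 1, j = 2, giving x = w[0:1] = b, y = w[1:2] = b, z = w[2:7] = abaaa.
Check: |xy| = 2 ≤ 5 and |y| = 1 ≥ 1. Reading y takes N from D back to D, so every xyⁱz is accepted.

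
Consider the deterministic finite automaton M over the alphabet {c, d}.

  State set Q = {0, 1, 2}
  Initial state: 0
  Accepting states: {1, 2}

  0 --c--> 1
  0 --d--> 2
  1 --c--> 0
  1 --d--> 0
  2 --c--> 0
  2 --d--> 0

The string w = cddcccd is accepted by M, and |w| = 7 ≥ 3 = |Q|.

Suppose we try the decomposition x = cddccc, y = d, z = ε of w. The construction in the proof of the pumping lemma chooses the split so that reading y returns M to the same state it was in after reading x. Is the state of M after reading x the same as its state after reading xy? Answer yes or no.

State sequence: 0 -c-> 1 -d-> 0 -d-> 2 -c-> 0 -c-> 1 -c-> 0 -d-> 2

After x (step 6): 0. After xy (step 7): 2.
They differ (0 ≠ 2), so y is not a cycle from the state after x; this split is not the one the pumping-lemma construction produces, and pumping y need not keep the string in L(M).

no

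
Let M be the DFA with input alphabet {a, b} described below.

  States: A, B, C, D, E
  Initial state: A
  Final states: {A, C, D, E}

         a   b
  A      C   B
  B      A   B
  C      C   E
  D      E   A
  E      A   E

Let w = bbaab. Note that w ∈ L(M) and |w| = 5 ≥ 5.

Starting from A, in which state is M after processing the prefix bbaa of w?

Run of M on the first 4 characters of w = b b a a:
  step 0: A  (start)
  step 1: B  (read b: A→B)
  step 2: B  (read b: B→B)
  step 3: A  (read a: B→A)
  step 4: C  (read a: A→C)

After reading 4 characters, M is in state C.

C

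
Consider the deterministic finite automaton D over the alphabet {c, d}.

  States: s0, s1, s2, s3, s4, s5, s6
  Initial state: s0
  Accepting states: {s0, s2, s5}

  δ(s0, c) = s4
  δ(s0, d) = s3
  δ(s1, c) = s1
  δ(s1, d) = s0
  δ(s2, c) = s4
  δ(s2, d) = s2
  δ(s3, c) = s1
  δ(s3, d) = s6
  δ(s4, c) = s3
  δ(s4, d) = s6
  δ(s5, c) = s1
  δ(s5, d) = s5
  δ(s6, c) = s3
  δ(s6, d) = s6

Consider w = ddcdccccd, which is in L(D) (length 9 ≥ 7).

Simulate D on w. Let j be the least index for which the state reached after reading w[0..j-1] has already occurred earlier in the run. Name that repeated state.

s3

State sequence: s0 -d-> s3 -d-> s6 -c-> s3 -d-> s6 -c-> s3 -c-> s1 -c-> s1 -c-> s1 -d-> s0
First repeat at step 3: s3 was already visited.

The earliest repeat is at step j = 3: D is in s3, which it already visited at step i = 1.
With |Q| = 7, pigeonhole forces a state repeat no later than step 7; the substring read between the first and second visits to that state can be pumped.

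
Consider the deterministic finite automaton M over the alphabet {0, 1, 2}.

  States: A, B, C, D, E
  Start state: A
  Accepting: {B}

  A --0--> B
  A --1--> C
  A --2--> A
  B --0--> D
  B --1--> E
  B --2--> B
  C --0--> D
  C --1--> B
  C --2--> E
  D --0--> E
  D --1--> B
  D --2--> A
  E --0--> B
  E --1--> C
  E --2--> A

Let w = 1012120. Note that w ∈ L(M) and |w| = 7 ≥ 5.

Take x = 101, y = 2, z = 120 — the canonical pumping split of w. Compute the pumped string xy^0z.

xy⁰z = xz = 101·120 = 101120.
Reading y = 2 takes M from B back to B, so after x the machine is still in B, and z then leads to the accepting state B. Hence 101120 ∈ L(M).

101120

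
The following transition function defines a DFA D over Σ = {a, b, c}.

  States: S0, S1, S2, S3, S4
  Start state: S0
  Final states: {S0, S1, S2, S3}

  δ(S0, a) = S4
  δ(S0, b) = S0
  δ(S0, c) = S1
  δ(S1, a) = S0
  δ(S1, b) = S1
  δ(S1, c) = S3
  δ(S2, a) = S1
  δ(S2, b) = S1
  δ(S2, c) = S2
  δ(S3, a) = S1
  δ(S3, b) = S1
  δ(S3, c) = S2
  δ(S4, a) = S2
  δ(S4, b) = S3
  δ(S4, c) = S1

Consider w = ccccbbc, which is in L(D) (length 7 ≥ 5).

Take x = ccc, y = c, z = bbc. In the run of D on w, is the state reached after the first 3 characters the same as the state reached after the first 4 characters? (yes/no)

State sequence: S0 -c-> S1 -c-> S3 -c-> S2 -c-> S2

After x (step 3): S2. After xy (step 4): S2.
They match, so y = c drives D around a cycle from S2 back to itself; pumping y any number of times keeps D in S2 before reading z, and xyⁱz ∈ L(D) for every i ≥ 0.

yes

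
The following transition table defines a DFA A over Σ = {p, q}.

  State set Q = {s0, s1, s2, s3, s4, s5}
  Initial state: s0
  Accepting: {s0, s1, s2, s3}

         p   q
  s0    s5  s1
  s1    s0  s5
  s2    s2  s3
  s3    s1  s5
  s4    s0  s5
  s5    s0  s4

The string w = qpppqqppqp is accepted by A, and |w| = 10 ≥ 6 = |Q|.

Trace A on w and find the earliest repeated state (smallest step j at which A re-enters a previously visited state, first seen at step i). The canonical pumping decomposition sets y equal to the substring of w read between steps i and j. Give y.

qp

Run of A on w = q p p p q q p p q p:
  step 0: s0  (start)
  step 1: s1  (read q: s0→s1)
  step 2: s0  (read p: s1→s0)   ← first repeat (s0 seen earlier)
  step 3: s5  (read p: s0→s5)
  step 4: s0  (read p: s5→s0)
  step 5: s1  (read q: s0→s1)
  step 6: s5  (read q: s1→s5)
  step 7: s0  (read p: s5→s0)
  step 8: s5  (read p: s0→s5)
  step 9: s4  (read q: s5→s4)
  step 10: s0  (read p: s4→s0)

So i = 0, j = 2, giving x = w[0:0] = ε, y = w[0:2] = qp, z = w[2:10] = ppqqppqp.
Check: |xy| = 2 ≤ 6 and |y| = 2 ≥ 1. Reading y takes A from s0 back to s0, so every xyⁱz is accepted.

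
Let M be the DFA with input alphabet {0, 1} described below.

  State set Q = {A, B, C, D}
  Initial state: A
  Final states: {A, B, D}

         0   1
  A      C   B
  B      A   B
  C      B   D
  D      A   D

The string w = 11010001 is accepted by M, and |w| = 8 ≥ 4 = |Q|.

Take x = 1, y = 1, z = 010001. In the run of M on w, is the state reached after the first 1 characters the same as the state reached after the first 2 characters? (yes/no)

Run of M on the first 2 characters of w = 1 1:
  step 0: A  (start)
  step 1: B  (read 1: A→B)
  step 2: B  (read 1: B→B)

After x (step 1): B. After xy (step 2): B.
They match, so y = 1 drives M around a cycle from B back to itself; pumping y any number of times keeps M in B before reading z, and xyⁱz ∈ L(M) for every i ≥ 0.

yes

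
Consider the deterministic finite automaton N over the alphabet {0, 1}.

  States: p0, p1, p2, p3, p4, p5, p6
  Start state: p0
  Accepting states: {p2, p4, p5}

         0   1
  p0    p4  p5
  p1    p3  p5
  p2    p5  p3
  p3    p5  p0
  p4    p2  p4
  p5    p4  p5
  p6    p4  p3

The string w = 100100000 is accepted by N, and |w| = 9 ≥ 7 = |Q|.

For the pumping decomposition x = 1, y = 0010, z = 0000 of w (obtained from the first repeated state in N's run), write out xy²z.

1001000100000

xy^2z = 1·0010·0010·0000 = 1001000100000.
Reading y = 0010 takes N from p5 back to p5, so after x·y·y the machine is still in p5, and z then leads to the accepting state p4. Hence 1001000100000 ∈ L(N).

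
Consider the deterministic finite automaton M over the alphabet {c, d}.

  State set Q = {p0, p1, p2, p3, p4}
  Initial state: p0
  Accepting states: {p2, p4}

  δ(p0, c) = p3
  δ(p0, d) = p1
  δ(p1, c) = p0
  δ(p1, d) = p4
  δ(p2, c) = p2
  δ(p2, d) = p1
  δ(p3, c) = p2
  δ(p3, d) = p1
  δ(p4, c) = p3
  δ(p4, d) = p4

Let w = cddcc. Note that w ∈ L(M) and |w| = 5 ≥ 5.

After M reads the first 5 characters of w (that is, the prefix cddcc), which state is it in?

p2

State sequence: p0 -c-> p3 -d-> p1 -d-> p4 -c-> p3 -c-> p2

After reading 5 characters, M is in state p2.
(This kind of state-tracing is the core of the pumping-lemma construction: with 5 states, pigeonhole forces a repeat within the first 5 steps.)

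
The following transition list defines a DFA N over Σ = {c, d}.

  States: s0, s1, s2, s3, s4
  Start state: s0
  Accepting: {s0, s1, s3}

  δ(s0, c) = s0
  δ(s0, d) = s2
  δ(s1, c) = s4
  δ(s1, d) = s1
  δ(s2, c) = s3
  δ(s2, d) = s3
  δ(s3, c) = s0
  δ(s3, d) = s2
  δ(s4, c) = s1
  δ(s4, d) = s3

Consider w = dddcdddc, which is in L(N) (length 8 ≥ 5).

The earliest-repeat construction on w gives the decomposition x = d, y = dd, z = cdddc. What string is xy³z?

xy^3z = d·dd·dd·dd·cdddc = dddddddcdddc.
Reading y = dd takes N from s2 back to s2, so after x·y·y·y the machine is still in s2, and z then leads to the accepting state s3. Hence dddddddcdddc ∈ L(N).

dddddddcdddc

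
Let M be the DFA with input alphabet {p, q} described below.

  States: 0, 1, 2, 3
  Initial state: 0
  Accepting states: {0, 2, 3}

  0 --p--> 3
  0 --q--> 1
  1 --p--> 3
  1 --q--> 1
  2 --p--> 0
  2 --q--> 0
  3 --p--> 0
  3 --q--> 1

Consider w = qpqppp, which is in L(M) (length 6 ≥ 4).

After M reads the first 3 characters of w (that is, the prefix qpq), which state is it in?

Run of M on the first 3 characters of w = q p q:
  step 0: 0  (start)
  step 1: 1  (read q: 0→1)
  step 2: 3  (read p: 1→3)
  step 3: 1  (read q: 3→1)

After reading 3 characters, M is in state 1.
(This kind of state-tracing is the core of the pumping-lemma construction: with 4 states, pigeonhole forces a repeat within the first 4 steps.)

1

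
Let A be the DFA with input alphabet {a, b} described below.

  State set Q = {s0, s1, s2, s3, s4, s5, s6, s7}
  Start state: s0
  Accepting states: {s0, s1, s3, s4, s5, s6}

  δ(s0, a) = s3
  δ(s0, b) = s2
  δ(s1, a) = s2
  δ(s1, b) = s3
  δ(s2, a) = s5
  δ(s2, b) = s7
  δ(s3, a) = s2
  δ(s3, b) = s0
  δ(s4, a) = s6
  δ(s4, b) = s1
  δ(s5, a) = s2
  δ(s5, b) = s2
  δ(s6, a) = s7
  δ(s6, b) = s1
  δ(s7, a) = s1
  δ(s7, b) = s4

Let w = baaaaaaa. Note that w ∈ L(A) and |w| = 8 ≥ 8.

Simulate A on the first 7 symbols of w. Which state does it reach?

Run of A on the first 7 characters of w = b a a a a a a:
  step 0: s0  (start)
  step 1: s2  (read b: s0→s2)
  step 2: s5  (read a: s2→s5)
  step 3: s2  (read a: s5→s2)
  step 4: s5  (read a: s2→s5)
  step 5: s2  (read a: s5→s2)
  step 6: s5  (read a: s2→s5)
  step 7: s2  (read a: s5→s2)

After reading 7 characters, A is in state s2.

s2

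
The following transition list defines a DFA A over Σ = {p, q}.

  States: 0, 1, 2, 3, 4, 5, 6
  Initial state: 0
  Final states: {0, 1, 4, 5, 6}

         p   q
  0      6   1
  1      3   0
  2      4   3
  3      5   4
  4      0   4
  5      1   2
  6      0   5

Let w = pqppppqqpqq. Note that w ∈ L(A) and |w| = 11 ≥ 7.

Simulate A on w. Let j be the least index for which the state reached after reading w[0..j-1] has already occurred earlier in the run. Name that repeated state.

State sequence: 0 -p-> 6 -q-> 5 -p-> 1 -p-> 3 -p-> 5 -p-> 1 -q-> 0 -q-> 1 -p-> 3 -q-> 4 -q-> 4
First repeat at step 5: 5 was already visited.

The earliest repeat is at step j = 5: A is in 5, which it already visited at step i = 2.
The DFA has 7 states, so the proof of the pumping lemma guarantees a repeated state among the first 7+1 visited; the segment between the two visits is the pumpable y.

5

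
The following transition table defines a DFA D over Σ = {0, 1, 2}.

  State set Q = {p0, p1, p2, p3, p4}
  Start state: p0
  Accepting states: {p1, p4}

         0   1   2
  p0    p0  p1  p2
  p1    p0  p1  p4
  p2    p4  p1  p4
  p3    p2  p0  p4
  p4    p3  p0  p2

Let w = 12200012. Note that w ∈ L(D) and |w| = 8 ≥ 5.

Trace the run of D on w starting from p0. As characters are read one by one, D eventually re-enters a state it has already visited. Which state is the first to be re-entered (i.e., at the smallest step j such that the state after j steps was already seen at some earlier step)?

Run of D on w = 1 2 2 0 0 0 1 2:
  step 0: p0  (start)
  step 1: p1  (read 1: p0→p1)
  step 2: p4  (read 2: p1→p4)
  step 3: p2  (read 2: p4→p2)
  step 4: p4  (read 0: p2→p4)   ← first repeat (p4 seen earlier)
  step 5: p3  (read 0: p4→p3)
  step 6: p2  (read 0: p3→p2)
  step 7: p1  (read 1: p2→p1)
  step 8: p4  (read 2: p1→p4)

The earliest repeat is at step j = 4: D is in p4, which it already visited at step i = 2.

p4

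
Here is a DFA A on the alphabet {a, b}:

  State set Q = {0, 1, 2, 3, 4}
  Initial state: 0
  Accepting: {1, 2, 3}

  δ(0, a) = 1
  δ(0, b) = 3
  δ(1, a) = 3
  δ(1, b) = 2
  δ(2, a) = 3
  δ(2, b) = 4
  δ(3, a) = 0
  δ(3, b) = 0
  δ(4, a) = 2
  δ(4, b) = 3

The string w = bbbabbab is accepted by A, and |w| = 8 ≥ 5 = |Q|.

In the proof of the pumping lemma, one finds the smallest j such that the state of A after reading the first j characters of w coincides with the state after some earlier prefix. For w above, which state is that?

0

Run of A on w = b b b a b b a b:
  step 0: 0  (start)
  step 1: 3  (read b: 0→3)
  step 2: 0  (read b: 3→0)   ← first repeat (0 seen earlier)
  step 3: 3  (read b: 0→3)
  step 4: 0  (read a: 3→0)
  step 5: 3  (read b: 0→3)
  step 6: 0  (read b: 3→0)
  step 7: 1  (read a: 0→1)
  step 8: 2  (read b: 1→2)

The earliest repeat is at step j = 2: A is in 0, which it already visited at step i = 0.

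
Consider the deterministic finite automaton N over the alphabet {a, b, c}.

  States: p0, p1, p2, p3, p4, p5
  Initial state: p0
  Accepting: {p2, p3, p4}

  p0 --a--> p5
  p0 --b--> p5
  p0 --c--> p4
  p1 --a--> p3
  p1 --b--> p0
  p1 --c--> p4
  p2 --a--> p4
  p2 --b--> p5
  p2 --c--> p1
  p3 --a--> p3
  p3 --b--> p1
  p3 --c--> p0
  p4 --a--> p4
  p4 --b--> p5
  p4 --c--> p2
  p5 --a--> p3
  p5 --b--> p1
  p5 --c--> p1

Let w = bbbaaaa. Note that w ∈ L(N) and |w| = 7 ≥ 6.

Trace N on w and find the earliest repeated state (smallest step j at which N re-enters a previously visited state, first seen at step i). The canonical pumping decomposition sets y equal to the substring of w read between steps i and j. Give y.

bbb

State sequence: p0 -b-> p5 -b-> p1 -b-> p0 -a-> p5 -a-> p3 -a-> p3 -a-> p3
First repeat at step 3: p0 was already visited.

So i = 0, j = 3, giving x = w[0:0] = ε, y = w[0:3] = bbb, z = w[3:7] = aaaa.
Check: |xy| = 3 ≤ 6 and |y| = 3 ≥ 1. Reading y takes N from p0 back to p0, so every xyⁱz is accepted.
With |Q| = 6, pigeonhole forces a state repeat no later than step 6; the substring read between the first and second visits to that state can be pumped.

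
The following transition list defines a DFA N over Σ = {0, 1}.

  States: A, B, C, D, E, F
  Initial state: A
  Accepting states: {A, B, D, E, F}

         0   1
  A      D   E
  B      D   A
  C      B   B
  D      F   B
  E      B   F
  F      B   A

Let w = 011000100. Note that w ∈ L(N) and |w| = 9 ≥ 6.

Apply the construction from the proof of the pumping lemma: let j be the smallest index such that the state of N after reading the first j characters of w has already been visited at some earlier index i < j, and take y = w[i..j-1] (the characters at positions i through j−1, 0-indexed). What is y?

State sequence: A -0-> D -1-> B -1-> A -0-> D -0-> F -0-> B -1-> A -0-> D -0-> F
First repeat at step 3: A was already visited.

So i = 0, j = 3, giving x = w[0:0] = ε, y = w[0:3] = 011, z = w[3:9] = 000100.
Check: |xy| = 3 ≤ 6 and |y| = 3 ≥ 1. Reading y takes N from A back to A, so every xyⁱz is accepted.
Since N has 6 states, any run of length ≥ 6 visits 6+1 states, so by pigeonhole some state repeats within the first 6 steps — that repeat gives the pumpable loop.

011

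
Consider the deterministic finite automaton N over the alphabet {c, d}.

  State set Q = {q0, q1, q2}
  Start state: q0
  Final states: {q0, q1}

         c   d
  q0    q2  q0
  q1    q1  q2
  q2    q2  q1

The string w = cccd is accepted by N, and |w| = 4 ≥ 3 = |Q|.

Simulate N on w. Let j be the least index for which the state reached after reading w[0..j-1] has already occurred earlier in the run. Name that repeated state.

q2

State sequence: q0 -c-> q2 -c-> q2 -c-> q2 -d-> q1
First repeat at step 2: q2 was already visited.

The earliest repeat is at step j = 2: N is in q2, which it already visited at step i = 1.
Pumping length from the standard proof: p = 3 (the number of states). The repeated state found above gives |xy| = j ≤ 3 and |y| = j − i ≥ 1.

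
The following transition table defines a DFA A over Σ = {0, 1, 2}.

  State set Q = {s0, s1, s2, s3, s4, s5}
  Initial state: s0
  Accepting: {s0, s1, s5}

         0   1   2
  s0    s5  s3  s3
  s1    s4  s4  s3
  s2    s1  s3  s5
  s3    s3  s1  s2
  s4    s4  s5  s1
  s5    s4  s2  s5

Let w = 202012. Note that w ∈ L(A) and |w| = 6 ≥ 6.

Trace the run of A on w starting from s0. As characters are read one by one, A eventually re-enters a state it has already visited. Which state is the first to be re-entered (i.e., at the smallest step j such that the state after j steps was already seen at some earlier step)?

s3

Run of A on w = 2 0 2 0 1 2:
  step 0: s0  (start)
  step 1: s3  (read 2: s0→s3)
  step 2: s3  (read 0: s3→s3)   ← first repeat (s3 seen earlier)
  step 3: s2  (read 2: s3→s2)
  step 4: s1  (read 0: s2→s1)
  step 5: s4  (read 1: s1→s4)
  step 6: s1  (read 2: s4→s1)

The earliest repeat is at step j = 2: A is in s3, which it already visited at step i = 1.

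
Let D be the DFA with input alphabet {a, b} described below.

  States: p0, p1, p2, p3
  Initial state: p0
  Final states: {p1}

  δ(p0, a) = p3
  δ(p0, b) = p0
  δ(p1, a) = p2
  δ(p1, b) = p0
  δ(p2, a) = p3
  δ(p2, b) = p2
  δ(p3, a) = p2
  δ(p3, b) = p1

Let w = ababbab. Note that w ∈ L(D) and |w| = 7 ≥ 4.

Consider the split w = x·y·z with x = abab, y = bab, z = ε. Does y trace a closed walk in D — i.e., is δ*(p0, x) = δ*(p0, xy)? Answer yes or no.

State sequence: p0 -a-> p3 -b-> p1 -a-> p2 -b-> p2 -b-> p2 -a-> p3 -b-> p1

After x (step 4): p2. After xy (step 7): p1.
They differ (p2 ≠ p1), so y is not a cycle from the state after x; this split is not the one the pumping-lemma construction produces, and pumping y need not keep the string in L(D).

no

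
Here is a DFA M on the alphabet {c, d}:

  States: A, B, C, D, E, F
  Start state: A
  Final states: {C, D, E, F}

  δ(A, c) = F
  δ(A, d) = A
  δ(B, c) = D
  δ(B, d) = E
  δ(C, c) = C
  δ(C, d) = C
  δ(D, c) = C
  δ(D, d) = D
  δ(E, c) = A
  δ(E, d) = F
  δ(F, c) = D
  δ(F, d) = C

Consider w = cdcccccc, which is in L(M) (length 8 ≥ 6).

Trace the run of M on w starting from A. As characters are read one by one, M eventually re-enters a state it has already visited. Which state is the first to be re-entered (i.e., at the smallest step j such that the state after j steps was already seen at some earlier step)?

Run of M on w = c d c c c c c c:
  step 0: A  (start)
  step 1: F  (read c: A→F)
  step 2: C  (read d: F→C)
  step 3: C  (read c: C→C)   ← first repeat (C seen earlier)
  step 4: C  (read c: C→C)
  step 5: C  (read c: C→C)
  step 6: C  (read c: C→C)
  step 7: C  (read c: C→C)
  step 8: C  (read c: C→C)

The earliest repeat is at step j = 3: M is in C, which it already visited at step i = 2.
Pumping length from the standard proof: p = 6 (the number of states). The repeated state found above gives |xy| = j ≤ 6 and |y| = j − i ≥ 1.

C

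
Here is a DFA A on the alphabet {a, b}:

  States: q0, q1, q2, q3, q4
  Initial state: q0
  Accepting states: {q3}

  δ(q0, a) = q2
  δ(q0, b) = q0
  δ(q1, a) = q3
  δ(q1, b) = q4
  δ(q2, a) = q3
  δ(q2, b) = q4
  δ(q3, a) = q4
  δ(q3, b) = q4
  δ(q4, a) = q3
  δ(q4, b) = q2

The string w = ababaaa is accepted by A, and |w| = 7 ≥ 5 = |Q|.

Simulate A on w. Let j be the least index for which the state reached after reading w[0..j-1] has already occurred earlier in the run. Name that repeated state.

q4

Run of A on w = a b a b a a a:
  step 0: q0  (start)
  step 1: q2  (read a: q0→q2)
  step 2: q4  (read b: q2→q4)
  step 3: q3  (read a: q4→q3)
  step 4: q4  (read b: q3→q4)   ← first repeat (q4 seen earlier)
  step 5: q3  (read a: q4→q3)
  step 6: q4  (read a: q3→q4)
  step 7: q3  (read a: q4→q3)

The earliest repeat is at step j = 4: A is in q4, which it already visited at step i = 2.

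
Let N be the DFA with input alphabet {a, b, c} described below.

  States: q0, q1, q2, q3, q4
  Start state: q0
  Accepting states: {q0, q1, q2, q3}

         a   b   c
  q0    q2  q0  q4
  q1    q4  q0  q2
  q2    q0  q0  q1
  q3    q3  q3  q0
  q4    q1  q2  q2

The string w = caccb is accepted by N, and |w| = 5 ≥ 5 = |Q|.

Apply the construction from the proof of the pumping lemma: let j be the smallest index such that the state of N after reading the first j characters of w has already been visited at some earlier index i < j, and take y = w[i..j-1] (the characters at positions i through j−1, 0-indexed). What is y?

Run of N on w = c a c c b:
  step 0: q0  (start)
  step 1: q4  (read c: q0→q4)
  step 2: q1  (read a: q4→q1)
  step 3: q2  (read c: q1→q2)
  step 4: q1  (read c: q2→q1)   ← first repeat (q1 seen earlier)
  step 5: q0  (read b: q1→q0)

So i = 2, j = 4, giving x = w[0:2] = ca, y = w[2:4] = cc, z = w[4:5] = b.
Check: |xy| = 4 ≤ 5 and |y| = 2 ≥ 1. Reading y takes N from q1 back to q1, so every xyⁱz is accepted.

cc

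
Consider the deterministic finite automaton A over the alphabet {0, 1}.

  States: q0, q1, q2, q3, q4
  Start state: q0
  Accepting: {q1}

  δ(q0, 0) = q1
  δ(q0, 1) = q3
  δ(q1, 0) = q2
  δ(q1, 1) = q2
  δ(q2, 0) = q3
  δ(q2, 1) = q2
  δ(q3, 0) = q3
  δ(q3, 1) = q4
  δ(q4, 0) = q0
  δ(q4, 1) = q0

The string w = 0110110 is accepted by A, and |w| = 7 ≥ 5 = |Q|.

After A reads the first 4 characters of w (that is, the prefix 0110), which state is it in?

q3

State sequence: q0 -0-> q1 -1-> q2 -1-> q2 -0-> q3

After reading 4 characters, A is in state q3.
(This kind of state-tracing is the core of the pumping-lemma construction: with 5 states, pigeonhole forces a repeat within the first 5 steps.)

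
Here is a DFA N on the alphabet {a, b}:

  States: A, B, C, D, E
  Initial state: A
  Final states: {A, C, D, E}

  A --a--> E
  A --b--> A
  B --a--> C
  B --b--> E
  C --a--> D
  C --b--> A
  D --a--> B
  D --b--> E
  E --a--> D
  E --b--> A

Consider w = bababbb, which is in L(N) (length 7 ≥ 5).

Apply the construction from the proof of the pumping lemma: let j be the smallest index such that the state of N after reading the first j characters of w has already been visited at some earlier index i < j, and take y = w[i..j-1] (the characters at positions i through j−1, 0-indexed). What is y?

State sequence: A -b-> A -a-> E -b-> A -a-> E -b-> A -b-> A -b-> A
First repeat at step 1: A was already visited.

So i = 0, j = 1, giving x = w[0:0] = ε, y = w[0:1] = b, z = w[1:7] = ababbb.
Check: |xy| = 1 ≤ 5 and |y| = 1 ≥ 1. Reading y takes N from A back to A, so every xyⁱz is accepted.
The DFA has 5 states, so the proof of the pumping lemma guarantees a repeated state among the first 5+1 visited; the segment between the two visits is the pumpable y.

b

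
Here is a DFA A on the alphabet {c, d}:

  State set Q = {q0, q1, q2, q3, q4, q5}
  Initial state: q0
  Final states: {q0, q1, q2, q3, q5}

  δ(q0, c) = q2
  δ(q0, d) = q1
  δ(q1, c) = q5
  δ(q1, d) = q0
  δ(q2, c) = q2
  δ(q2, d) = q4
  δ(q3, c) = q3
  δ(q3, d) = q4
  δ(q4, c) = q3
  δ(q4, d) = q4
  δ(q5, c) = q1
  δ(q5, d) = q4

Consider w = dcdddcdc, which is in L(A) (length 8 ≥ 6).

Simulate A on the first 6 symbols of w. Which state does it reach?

Run of A on the first 6 characters of w = d c d d d c:
  step 0: q0  (start)
  step 1: q1  (read d: q0→q1)
  step 2: q5  (read c: q1→q5)
  step 3: q4  (read d: q5→q4)
  step 4: q4  (read d: q4→q4)
  step 5: q4  (read d: q4→q4)
  step 6: q3  (read c: q4→q3)

After reading 6 characters, A is in state q3.
(This kind of state-tracing is the core of the pumping-lemma construction: with 6 states, pigeonhole forces a repeat within the first 6 steps.)

q3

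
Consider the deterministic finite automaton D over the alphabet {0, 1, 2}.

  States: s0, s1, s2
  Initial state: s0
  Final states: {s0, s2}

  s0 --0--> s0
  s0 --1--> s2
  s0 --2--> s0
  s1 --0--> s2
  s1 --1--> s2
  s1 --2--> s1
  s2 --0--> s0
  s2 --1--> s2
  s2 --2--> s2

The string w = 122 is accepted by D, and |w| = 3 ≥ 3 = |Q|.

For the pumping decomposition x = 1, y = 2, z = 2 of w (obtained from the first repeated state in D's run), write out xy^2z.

1222

xy^2z = 1·2·2·2 = 1222.
Reading y = 2 takes D from s2 back to s2, so after x·y·y the machine is still in s2, and z then leads to the accepting state s2. Hence 1222 ∈ L(D).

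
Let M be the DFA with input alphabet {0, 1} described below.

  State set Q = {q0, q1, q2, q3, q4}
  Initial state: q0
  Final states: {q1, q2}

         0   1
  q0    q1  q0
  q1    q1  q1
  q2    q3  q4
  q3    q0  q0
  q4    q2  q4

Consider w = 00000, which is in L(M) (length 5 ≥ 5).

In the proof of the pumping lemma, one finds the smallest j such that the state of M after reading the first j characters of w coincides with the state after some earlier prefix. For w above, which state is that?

q1

State sequence: q0 -0-> q1 -0-> q1 -0-> q1 -0-> q1 -0-> q1
First repeat at step 2: q1 was already visited.

The earliest repeat is at step j = 2: M is in q1, which it already visited at step i = 1.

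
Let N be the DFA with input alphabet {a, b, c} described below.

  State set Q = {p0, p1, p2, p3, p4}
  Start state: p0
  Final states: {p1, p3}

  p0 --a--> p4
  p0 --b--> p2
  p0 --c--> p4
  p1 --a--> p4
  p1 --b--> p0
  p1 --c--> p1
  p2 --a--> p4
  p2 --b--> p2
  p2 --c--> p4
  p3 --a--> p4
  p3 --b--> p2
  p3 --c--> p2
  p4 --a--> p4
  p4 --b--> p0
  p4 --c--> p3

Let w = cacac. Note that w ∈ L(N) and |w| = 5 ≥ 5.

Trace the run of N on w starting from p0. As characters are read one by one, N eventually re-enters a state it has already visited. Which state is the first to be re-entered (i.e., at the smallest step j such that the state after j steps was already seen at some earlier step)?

Run of N on w = c a c a c:
  step 0: p0  (start)
  step 1: p4  (read c: p0→p4)
  step 2: p4  (read a: p4→p4)   ← first repeat (p4 seen earlier)
  step 3: p3  (read c: p4→p3)
  step 4: p4  (read a: p3→p4)
  step 5: p3  (read c: p4→p3)

The earliest repeat is at step j = 2: N is in p4, which it already visited at step i = 1.

p4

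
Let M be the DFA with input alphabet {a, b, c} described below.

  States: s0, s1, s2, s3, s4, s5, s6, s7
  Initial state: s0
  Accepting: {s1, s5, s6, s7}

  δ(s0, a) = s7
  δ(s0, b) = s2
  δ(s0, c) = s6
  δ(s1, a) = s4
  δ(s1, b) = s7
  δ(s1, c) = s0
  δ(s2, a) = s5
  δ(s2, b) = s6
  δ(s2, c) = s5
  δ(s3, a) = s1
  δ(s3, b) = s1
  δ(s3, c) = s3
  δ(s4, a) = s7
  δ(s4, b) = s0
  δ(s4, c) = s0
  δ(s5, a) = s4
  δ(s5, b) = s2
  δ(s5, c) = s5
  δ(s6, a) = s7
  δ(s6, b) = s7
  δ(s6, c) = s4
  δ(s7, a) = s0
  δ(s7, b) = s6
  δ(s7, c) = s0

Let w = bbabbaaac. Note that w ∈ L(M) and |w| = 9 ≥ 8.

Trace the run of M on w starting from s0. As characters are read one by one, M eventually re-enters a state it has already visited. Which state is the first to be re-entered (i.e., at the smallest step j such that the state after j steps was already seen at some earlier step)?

s6

Run of M on w = b b a b b a a a c:
  step 0: s0  (start)
  step 1: s2  (read b: s0→s2)
  step 2: s6  (read b: s2→s6)
  step 3: s7  (read a: s6→s7)
  step 4: s6  (read b: s7→s6)   ← first repeat (s6 seen earlier)
  step 5: s7  (read b: s6→s7)
  step 6: s0  (read a: s7→s0)
  step 7: s7  (read a: s0→s7)
  step 8: s0  (read a: s7→s0)
  step 9: s6  (read c: s0→s6)

The earliest repeat is at step j = 4: M is in s6, which it already visited at step i = 2.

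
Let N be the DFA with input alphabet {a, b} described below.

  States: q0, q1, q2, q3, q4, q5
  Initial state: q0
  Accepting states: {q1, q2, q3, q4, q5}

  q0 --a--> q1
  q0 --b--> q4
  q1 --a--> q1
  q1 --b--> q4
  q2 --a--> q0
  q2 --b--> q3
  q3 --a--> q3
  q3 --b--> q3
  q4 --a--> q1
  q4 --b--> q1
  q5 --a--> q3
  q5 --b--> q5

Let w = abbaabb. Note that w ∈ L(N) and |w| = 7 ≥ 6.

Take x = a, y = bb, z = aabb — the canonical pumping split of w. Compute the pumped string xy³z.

abbbbbbaabb

xy^3z = a·bb·bb·bb·aabb = abbbbbbaabb.
Reading y = bb takes N from q1 back to q1, so after x·y·y·y the machine is still in q1, and z then leads to the accepting state q1. Hence abbbbbbaabb ∈ L(N).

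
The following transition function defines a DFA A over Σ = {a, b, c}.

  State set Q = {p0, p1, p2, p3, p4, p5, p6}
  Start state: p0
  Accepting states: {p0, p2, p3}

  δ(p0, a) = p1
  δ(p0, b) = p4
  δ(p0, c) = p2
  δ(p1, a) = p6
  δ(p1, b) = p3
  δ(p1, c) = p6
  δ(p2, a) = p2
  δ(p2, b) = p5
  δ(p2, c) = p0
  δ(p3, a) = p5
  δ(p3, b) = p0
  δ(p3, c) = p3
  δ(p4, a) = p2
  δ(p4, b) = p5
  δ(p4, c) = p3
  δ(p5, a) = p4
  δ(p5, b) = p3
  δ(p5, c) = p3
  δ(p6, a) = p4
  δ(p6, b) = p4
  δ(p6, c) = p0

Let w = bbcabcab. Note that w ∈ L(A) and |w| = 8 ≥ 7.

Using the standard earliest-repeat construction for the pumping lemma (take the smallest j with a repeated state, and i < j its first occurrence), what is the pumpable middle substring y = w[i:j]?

Run of A on w = b b c a b c a b:
  step 0: p0  (start)
  step 1: p4  (read b: p0→p4)
  step 2: p5  (read b: p4→p5)
  step 3: p3  (read c: p5→p3)
  step 4: p5  (read a: p3→p5)   ← first repeat (p5 seen earlier)
  step 5: p3  (read b: p5→p3)
  step 6: p3  (read c: p3→p3)
  step 7: p5  (read a: p3→p5)
  step 8: p3  (read b: p5→p3)

So i = 2, j = 4, giving x = w[0:2] = bb, y = w[2:4] = ca, z = w[4:8] = bcab.
Check: |xy| = 4 ≤ 7 and |y| = 2 ≥ 1. Reading y takes A from p5 back to p5, so every xyⁱz is accepted.

ca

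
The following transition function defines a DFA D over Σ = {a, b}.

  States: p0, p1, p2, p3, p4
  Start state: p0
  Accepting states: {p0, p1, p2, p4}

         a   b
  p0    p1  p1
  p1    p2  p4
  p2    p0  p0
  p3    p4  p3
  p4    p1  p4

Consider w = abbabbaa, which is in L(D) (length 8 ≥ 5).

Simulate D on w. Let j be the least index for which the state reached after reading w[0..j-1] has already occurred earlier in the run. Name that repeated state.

p4

State sequence: p0 -a-> p1 -b-> p4 -b-> p4 -a-> p1 -b-> p4 -b-> p4 -a-> p1 -a-> p2
First repeat at step 3: p4 was already visited.

The earliest repeat is at step j = 3: D is in p4, which it already visited at step i = 2.
With |Q| = 5, pigeonhole forces a state repeat no later than step 5; the substring read between the first and second visits to that state can be pumped.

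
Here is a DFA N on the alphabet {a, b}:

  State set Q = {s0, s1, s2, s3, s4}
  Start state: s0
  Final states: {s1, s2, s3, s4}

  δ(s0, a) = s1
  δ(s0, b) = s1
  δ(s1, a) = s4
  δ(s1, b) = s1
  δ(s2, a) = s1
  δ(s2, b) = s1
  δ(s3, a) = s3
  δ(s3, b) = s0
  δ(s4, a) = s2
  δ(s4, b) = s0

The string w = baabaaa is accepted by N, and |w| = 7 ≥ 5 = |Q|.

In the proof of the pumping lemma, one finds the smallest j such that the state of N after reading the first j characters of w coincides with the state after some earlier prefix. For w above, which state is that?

Run of N on w = b a a b a a a:
  step 0: s0  (start)
  step 1: s1  (read b: s0→s1)
  step 2: s4  (read a: s1→s4)
  step 3: s2  (read a: s4→s2)
  step 4: s1  (read b: s2→s1)   ← first repeat (s1 seen earlier)
  step 5: s4  (read a: s1→s4)
  step 6: s2  (read a: s4→s2)
  step 7: s1  (read a: s2→s1)

The earliest repeat is at step j = 4: N is in s1, which it already visited at step i = 1.

s1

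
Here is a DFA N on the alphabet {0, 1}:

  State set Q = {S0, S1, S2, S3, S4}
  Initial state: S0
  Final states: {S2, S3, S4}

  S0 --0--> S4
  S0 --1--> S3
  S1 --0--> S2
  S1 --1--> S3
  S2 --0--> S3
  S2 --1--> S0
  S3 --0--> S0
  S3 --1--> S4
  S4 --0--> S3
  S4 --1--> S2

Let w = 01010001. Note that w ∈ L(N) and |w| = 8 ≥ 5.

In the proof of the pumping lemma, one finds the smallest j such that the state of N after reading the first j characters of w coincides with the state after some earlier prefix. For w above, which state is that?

S4

State sequence: S0 -0-> S4 -1-> S2 -0-> S3 -1-> S4 -0-> S3 -0-> S0 -0-> S4 -1-> S2
First repeat at step 4: S4 was already visited.

The earliest repeat is at step j = 4: N is in S4, which it already visited at step i = 1.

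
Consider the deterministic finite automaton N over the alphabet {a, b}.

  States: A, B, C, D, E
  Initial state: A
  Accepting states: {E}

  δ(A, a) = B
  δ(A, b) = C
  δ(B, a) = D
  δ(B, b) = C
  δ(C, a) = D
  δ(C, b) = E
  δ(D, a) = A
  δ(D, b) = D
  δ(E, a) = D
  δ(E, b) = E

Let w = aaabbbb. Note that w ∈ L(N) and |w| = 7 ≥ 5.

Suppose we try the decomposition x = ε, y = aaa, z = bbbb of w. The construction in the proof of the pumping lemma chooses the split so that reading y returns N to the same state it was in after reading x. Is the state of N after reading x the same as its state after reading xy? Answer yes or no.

yes

Run of N on the first 3 characters of w = a a a:
  step 0: A  (start)
  step 1: B  (read a: A→B)
  step 2: D  (read a: B→D)
  step 3: A  (read a: D→A)

After x (step 0): A. After xy (step 3): A.
They match, so y = aaa drives N around a cycle from A back to itself; pumping y any number of times keeps N in A before reading z, and xyⁱz ∈ L(N) for every i ≥ 0.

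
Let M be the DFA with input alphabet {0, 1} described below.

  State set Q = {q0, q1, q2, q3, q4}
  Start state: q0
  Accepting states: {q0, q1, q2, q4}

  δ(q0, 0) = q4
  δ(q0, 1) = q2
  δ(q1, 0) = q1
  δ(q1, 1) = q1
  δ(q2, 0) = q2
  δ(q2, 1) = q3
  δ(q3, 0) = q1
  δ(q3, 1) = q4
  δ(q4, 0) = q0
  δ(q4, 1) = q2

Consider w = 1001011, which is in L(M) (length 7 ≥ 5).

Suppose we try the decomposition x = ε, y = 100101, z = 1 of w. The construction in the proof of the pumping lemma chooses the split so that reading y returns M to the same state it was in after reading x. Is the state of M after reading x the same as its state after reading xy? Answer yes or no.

State sequence: q0 -1-> q2 -0-> q2 -0-> q2 -1-> q3 -0-> q1 -1-> q1

After x (step 0): q0. After xy (step 6): q1.
They differ (q0 ≠ q1), so y is not a cycle from the state after x; this split is not the one the pumping-lemma construction produces, and pumping y need not keep the string in L(M).

no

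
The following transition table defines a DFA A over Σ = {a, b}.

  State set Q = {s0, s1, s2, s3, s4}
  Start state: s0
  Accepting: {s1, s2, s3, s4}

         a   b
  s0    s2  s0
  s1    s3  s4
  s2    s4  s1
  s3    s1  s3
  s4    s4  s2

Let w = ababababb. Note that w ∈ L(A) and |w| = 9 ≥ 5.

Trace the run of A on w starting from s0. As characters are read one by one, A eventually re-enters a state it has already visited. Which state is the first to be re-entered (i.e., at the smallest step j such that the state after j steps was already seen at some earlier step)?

s3

State sequence: s0 -a-> s2 -b-> s1 -a-> s3 -b-> s3 -a-> s1 -b-> s4 -a-> s4 -b-> s2 -b-> s1
First repeat at step 4: s3 was already visited.

The earliest repeat is at step j = 4: A is in s3, which it already visited at step i = 3.
Pumping length from the standard proof: p = 5 (the number of states). The repeated state found above gives |xy| = j ≤ 5 and |y| = j − i ≥ 1.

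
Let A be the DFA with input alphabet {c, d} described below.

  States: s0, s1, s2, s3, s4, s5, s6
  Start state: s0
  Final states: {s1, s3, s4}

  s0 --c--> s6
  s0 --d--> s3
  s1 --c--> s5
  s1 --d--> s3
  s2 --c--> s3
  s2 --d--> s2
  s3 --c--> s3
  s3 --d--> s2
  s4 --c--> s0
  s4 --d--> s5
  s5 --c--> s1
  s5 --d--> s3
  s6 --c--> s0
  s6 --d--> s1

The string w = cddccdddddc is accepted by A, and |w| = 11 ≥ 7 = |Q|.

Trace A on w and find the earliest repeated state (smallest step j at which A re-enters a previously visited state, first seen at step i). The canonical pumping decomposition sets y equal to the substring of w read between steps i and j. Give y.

c

Run of A on w = c d d c c d d d d d c:
  step 0: s0  (start)
  step 1: s6  (read c: s0→s6)
  step 2: s1  (read d: s6→s1)
  step 3: s3  (read d: s1→s3)
  step 4: s3  (read c: s3→s3)   ← first repeat (s3 seen earlier)
  step 5: s3  (read c: s3→s3)
  step 6: s2  (read d: s3→s2)
  step 7: s2  (read d: s2→s2)
  step 8: s2  (read d: s2→s2)
  step 9: s2  (read d: s2→s2)
  step 10: s2  (read d: s2→s2)
  step 11: s3  (read c: s2→s3)

So i = 3, j = 4, giving x = w[0:3] = cdd, y = w[3:4] = c, z = w[4:11] = cdddddc.
Check: |xy| = 4 ≤ 7 and |y| = 1 ≥ 1. Reading y takes A from s3 back to s3, so every xyⁱz is accepted.
With |Q| = 7, pigeonhole forces a state repeat no later than step 7; the substring read between the first and second visits to that state can be pumped.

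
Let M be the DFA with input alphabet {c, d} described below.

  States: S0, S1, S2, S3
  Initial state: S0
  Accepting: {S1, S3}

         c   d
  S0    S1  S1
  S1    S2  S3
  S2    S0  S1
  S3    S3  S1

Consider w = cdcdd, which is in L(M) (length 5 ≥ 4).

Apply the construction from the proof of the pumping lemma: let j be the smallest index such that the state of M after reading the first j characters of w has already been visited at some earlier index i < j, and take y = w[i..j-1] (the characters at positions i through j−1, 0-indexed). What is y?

c

State sequence: S0 -c-> S1 -d-> S3 -c-> S3 -d-> S1 -d-> S3
First repeat at step 3: S3 was already visited.

So i = 2, j = 3, giving x = w[0:2] = cd, y = w[2:3] = c, z = w[3:5] = dd.
Check: |xy| = 3 ≤ 4 and |y| = 1 ≥ 1. Reading y takes M from S3 back to S3, so every xyⁱz is accepted.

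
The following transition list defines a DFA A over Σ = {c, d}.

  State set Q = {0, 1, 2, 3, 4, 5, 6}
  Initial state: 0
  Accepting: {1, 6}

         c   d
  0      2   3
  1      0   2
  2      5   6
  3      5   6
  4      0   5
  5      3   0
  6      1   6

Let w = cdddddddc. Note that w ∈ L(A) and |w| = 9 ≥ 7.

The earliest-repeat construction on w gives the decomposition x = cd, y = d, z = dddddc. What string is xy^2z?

xy^2z = cd·d·d·dddddc = cddddddddc.
Reading y = d takes A from 6 back to 6, so after x·y·y the machine is still in 6, and z then leads to the accepting state 1. Hence cddddddddc ∈ L(A).

cddddddddc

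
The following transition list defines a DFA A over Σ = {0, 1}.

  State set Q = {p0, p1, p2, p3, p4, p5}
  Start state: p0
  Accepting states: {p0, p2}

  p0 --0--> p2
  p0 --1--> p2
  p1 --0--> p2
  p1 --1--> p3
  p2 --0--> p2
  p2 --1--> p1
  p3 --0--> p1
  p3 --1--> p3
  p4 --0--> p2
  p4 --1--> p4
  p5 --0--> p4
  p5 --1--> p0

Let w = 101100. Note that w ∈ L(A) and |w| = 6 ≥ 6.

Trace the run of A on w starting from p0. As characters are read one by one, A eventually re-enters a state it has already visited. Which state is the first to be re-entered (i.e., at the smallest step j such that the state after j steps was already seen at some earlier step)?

State sequence: p0 -1-> p2 -0-> p2 -1-> p1 -1-> p3 -0-> p1 -0-> p2
First repeat at step 2: p2 was already visited.

The earliest repeat is at step j = 2: A is in p2, which it already visited at step i = 1.
Since A has 6 states, any run of length ≥ 6 visits 6+1 states, so by pigeonhole some state repeats within the first 6 steps — that repeat gives the pumpable loop.

p2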